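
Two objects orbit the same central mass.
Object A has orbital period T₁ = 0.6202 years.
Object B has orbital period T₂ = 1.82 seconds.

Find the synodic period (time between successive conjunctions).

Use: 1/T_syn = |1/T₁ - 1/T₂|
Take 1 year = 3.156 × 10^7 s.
T₁ = 0.6202 years = 1.95735 × 10^7 s
T₂ = 1.82 seconds
1/T₁ = 5.10895 × 10^-8 s⁻¹
1/T₂ = 0.549451 s⁻¹
|1/T₁ − 1/T₂| = 0.54945 s⁻¹
T_syn = 1 / |1/T₁ − 1/T₂| = 1.82 s ≈ 1.82 seconds

Final answer: T_syn = 1.82 seconds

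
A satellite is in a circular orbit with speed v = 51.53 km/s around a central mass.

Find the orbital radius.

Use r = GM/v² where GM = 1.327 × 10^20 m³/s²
v = 51.53 km/s = 51530 m/s
GM = 1.327 × 10^20 m³/s²
v² = 2.65534 × 10^9 m²/s²
r = GM/v² = (1.327 × 10^20) / (2.65534 × 10^9) = 4.99748 × 10^10 m ≈ 49.97 Gm

Final answer: 49.97 Gm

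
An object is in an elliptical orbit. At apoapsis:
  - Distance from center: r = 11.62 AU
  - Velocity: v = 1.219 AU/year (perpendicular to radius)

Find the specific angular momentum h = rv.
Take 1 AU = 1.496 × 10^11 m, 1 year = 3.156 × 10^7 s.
r = 11.62 AU = 1.73835 × 10^12 m
v = 1.219 AU/year = 5778.28 m/s
h = rv = 1.73835 × 10^12 × 5778.28 = 1.00447 × 10^16 m²/s ≈ 1.004 × 10^16 m²/s

Final answer: h = 1.004 × 10^16 m²/s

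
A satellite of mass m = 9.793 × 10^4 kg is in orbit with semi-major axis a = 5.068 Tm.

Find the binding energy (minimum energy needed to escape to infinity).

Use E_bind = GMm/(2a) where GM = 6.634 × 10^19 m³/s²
a = 5.068 Tm = 5.068 × 10^12 m
GM = 6.634 × 10^19 m³/s²
m = 9.793 × 10^4 kg
GMm = 6.634 × 10^19 × 97930 = 6.49668 × 10^24 m³·kg/s²
2a = 1.0136 × 10^13 m
E_bind = GMm/(2a) = 6.40951 × 10^11 J ≈ 641 GJ

Final answer: 641 GJ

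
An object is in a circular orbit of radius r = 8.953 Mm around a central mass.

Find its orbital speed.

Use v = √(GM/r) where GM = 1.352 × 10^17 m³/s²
r = 8.953 Mm = 8.953 × 10^6 m
GM = 1.352 × 10^17 m³/s²
GM/r = (1.352 × 10^17) / (8.953 × 10^6) = 1.51011 × 10^10 m²/s²
v = √(GM/r) = 122886 m/s ≈ 122.9 km/s

Final answer: 122.9 km/s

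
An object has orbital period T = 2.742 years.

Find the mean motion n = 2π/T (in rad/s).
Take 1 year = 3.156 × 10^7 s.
T = 2.742 years = 8.65375 × 10^7 s
n = 2π / (8.65375 × 10^7 s) = 7.26065 × 10^-8 rad/s ≈ 7.261 × 10^-8 rad/s

Final answer: n = 7.261 × 10^-8 rad/s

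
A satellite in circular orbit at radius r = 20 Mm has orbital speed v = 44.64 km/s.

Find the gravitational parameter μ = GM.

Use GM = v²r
r = 20 Mm = 2 × 10^7 m
v = 44.64 km/s = 44640 m/s
v² = 1.99273 × 10^9 m²/s²
GM = v²r = 1.99273 × 10^9 × 2 × 10^7 = 3.98546 × 10^16 m³/s²
GM ≈ 3.985 × 10^16 m³/s²

Final answer: GM = 3.985 × 10^16 m³/s²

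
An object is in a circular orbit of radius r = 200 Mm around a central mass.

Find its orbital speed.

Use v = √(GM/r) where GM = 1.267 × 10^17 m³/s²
r = 200 Mm = 2 × 10^8 m
GM = 1.267 × 10^17 m³/s²
GM/r = (1.267 × 10^17) / (2 × 10^8) = 6.335 × 10^8 m²/s²
v = √(GM/r) = 25169.4 m/s ≈ 25.17 km/s

Final answer: 25.17 km/s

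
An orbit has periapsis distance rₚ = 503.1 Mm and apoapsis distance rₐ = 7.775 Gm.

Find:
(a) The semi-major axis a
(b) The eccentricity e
rₚ = 503.1 Mm = 5.031 × 10^8 m
rₐ = 7.775 Gm = 7.775 × 10^9 m
(a) a = (rₚ + rₐ)/2 = 4.13905 × 10^9 m ≈ 4.139 Gm
(b) e = (rₐ − rₚ)/(rₐ + rₚ) = (7.2719 × 10^9) / (8.2781 × 10^9) = 0.87845

Final answer:
(a) a = 4.139 Gm
(b) e = 0.8785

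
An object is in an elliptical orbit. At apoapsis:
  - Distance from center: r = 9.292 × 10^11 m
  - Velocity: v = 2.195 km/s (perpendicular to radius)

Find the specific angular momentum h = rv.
r = 9.292 × 10^11 m
v = 2.195 km/s = 2195 m/s
h = rv = 9.292 × 10^11 × 2195 = 2.03959 × 10^15 m²/s ≈ 2.04 × 10^15 m²/s

Final answer: h = 2.04 × 10^15 m²/s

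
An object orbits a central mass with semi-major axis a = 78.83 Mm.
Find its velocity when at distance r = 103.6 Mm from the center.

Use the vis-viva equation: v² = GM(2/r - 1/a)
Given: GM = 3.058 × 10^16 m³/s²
a = 78.83 Mm = 7.883 × 10^7 m
r = 103.6 Mm = 1.036 × 10^8 m
GM = 3.058 × 10^16 m³/s²
2/r − 1/a = 1.9305 × 10^-8 − 1.26855 × 10^-8 = 6.61949 × 10^-9 m⁻¹
v² = GM (2/r − 1/a) = 2.02424 × 10^8 m²/s²
v = 14227.6 m/s ≈ 14.23 km/s

Final answer: 14.23 km/s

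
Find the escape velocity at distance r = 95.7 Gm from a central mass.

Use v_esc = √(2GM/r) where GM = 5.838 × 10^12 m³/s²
r = 95.7 Gm = 9.57 × 10^10 m
GM = 5.838 × 10^12 m³/s²
2GM/r = 2 × (5.838 × 10^12) / (9.57 × 10^10) = 122.006 m²/s²
v_esc = √(2GM/r) = 11.0456 m/s ≈ 11.05 m/s

Final answer: 11.05 m/s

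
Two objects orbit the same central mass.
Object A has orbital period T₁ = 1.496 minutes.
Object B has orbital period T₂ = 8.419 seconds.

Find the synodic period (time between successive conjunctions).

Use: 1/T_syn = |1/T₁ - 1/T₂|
T₁ = 1.496 minutes = 89.76 s
T₂ = 8.419 seconds
1/T₁ = 0.0111408 s⁻¹
1/T₂ = 0.118779 s⁻¹
|1/T₁ − 1/T₂| = 0.107638 s⁻¹
T_syn = 1 / |1/T₁ − 1/T₂| = 9.29039 s ≈ 9.29 seconds

Final answer: T_syn = 9.29 seconds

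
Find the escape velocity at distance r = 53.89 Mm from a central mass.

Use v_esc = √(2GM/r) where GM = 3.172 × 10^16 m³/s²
r = 53.89 Mm = 5.389 × 10^7 m
GM = 3.172 × 10^16 m³/s²
2GM/r = 2 × (3.172 × 10^16) / (5.389 × 10^7) = 1.17721 × 10^9 m²/s²
v_esc = √(2GM/r) = 34310.5 m/s ≈ 34.31 km/s

Final answer: 34.31 km/s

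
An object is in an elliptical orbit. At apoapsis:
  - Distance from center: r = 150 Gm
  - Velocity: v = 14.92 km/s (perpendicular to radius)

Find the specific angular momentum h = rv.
r = 150 Gm = 1.5 × 10^11 m
v = 14.92 km/s = 14920 m/s
h = rv = 1.5 × 10^11 × 14920 = 2.238 × 10^15 m²/s ≈ 2.238 × 10^15 m²/s

Final answer: h = 2.238 × 10^15 m²/s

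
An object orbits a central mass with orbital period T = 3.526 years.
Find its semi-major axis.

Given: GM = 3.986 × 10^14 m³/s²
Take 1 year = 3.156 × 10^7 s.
T = 3.526 years = 1.11281 × 10^8 s
GM = 3.986 × 10^14 m³/s²
Kepler's third law: a³ = GM T² / (4π²)
T² = 1.23834 × 10^16 s²
a³ = (3.986 × 10^14) × (1.23834 × 10^16) / (4π²) = 1.25031 × 10^29 m³
a = (a³)^(1/3) = 5.00041 × 10^9 m ≈ 5 Gm

Final answer: 5 Gm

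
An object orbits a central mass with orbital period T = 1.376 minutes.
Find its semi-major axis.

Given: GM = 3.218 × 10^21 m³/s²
T = 1.376 minutes = 82.56 s
GM = 3.218 × 10^21 m³/s²
Kepler's third law: a³ = GM T² / (4π²)
T² = 6816.15 s²
a³ = (3.218 × 10^21) × 6816.15 / (4π²) = 5.55604 × 10^23 m³
a = (a³)^(1/3) = 8.22095 × 10^7 m ≈ 82.21 Mm

Final answer: 82.21 Mm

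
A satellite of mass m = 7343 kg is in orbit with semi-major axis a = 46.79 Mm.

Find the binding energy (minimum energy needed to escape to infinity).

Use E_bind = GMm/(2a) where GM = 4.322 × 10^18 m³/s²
a = 46.79 Mm = 4.679 × 10^7 m
GM = 4.322 × 10^18 m³/s²
m = 7343 kg
GMm = 4.322 × 10^18 × 7343 = 3.17364 × 10^22 m³·kg/s²
2a = 9.358 × 10^7 m
E_bind = GMm/(2a) = 3.39137 × 10^14 J ≈ 339.1 TJ

Final answer: 339.1 TJ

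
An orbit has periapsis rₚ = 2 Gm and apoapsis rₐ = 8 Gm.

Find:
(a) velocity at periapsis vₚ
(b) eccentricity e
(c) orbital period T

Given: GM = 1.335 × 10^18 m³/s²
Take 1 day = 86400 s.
rₚ = 2 Gm = 2 × 10^9 m
rₐ = 8 Gm = 8 × 10^9 m
GM = 1.335 × 10^18 m³/s²
a = (rₚ + rₐ)/2 = 5 × 10^9 m
e = (rₐ − rₚ)/(rₐ + rₚ) = (6 × 10^9) / (1 × 10^10) = 0.6
(a) vₚ² = GM (2/rₚ − 1/a) = 1.335 × 10^18 × (1 × 10^-9 − 2 × 10^-10) = 1.068 × 10^9 m²/s²;  vₚ = 32680.3 m/s ≈ 32.68 km/s
(b) e = 0.6 ≈ 0.6
(c) a³ = 1.25 × 10^29 m³;  T = 2π √(a³/GM) = 2π × 305995 s = 1.92262 × 10^6 s ≈ 22.25 days

Final answer:
(a) velocity at periapsis vₚ = 32.68 km/s
(b) eccentricity e = 0.6
(c) orbital period T = 22.25 days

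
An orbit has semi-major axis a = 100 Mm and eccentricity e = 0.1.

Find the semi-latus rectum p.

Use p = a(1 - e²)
a = 100 Mm = 1 × 10^8 m
e = 0.1,  e² = 0.01,  1 − e² = 0.99
p = a(1 − e²) = 1 × 10^8 m × 0.99 = 9.9 × 10^7 m ≈ 99 Mm

Final answer: p = 99 Mm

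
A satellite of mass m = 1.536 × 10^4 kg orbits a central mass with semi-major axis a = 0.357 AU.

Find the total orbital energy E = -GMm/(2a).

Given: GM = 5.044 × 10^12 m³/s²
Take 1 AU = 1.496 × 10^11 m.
a = 0.357 AU = 5.34072 × 10^10 m
GM = 5.044 × 10^12 m³/s²
2a = 1.06814 × 10^11 m
GMm = 5.044 × 10^12 × 15360 = 7.74758 × 10^16 m³·kg/s²
E = −GMm/(2a) = -725331 J ≈ -725.3 kJ

Final answer: -725.3 kJ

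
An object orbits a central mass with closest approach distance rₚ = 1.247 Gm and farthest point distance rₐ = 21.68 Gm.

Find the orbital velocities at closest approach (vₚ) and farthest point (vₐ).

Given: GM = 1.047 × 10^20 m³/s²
rₚ = 1.247 Gm = 1.247 × 10^9 m
rₐ = 21.68 Gm = 2.168 × 10^10 m
GM = 1.047 × 10^20 m³/s²
a = (rₚ + rₐ)/2 = 1.14635 × 10^10 m
Vis-viva: v² = GM (2/r − 1/a)
vₚ² = 1.047 × 10^20 × (1.60385 × 10^-9 − 8.72334 × 10^-11) = 1.5879 × 10^11 m²/s²
vₚ = 398484 m/s ≈ 398.5 km/s
vₐ² = 1.047 × 10^20 × (9.22509 × 10^-11 − 8.72334 × 10^-11) = 5.25335 × 10^8 m²/s²
vₐ = 22920.2 m/s ≈ 22.92 km/s

Final answer: vₚ = 398.5 km/s, vₐ = 22.92 km/s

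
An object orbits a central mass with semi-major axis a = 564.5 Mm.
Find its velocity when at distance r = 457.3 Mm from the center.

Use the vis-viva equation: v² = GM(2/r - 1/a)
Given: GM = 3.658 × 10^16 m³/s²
a = 564.5 Mm = 5.645 × 10^8 m
r = 457.3 Mm = 4.573 × 10^8 m
GM = 3.658 × 10^16 m³/s²
2/r − 1/a = 4.3735 × 10^-9 − 1.77148 × 10^-9 = 2.60202 × 10^-9 m⁻¹
v² = GM (2/r − 1/a) = 9.51818 × 10^7 m²/s²
v = 9756.12 m/s ≈ 9.756 km/s

Final answer: 9.756 km/s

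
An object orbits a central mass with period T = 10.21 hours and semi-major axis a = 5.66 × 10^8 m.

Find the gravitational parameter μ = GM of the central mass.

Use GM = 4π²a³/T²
T = 10.21 hours = 36756 s
a = 5.66 × 10^8 m
a³ = 1.81321 × 10^26 m³
T² = 1.351 × 10^9 s²
GM = 4π² × (1.81321 × 10^26) / (1.351 × 10^9) = 5.2985 × 10^18 m³/s²
GM ≈ 5.298 × 10^18 m³/s²

Final answer: GM = 5.298 × 10^18 m³/s²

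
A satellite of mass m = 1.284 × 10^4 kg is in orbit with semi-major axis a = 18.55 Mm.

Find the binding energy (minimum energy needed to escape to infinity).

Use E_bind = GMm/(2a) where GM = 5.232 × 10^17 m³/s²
a = 18.55 Mm = 1.855 × 10^7 m
GM = 5.232 × 10^17 m³/s²
m = 1.284 × 10^4 kg
GMm = 5.232 × 10^17 × 12840 = 6.71789 × 10^21 m³·kg/s²
2a = 3.71 × 10^7 m
E_bind = GMm/(2a) = 1.81075 × 10^14 J ≈ 181.1 TJ

Final answer: 181.1 TJ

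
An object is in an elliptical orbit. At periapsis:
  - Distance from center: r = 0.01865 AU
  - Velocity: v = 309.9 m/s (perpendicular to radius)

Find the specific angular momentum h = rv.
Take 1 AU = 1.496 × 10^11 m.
r = 0.01865 AU = 2.79004 × 10^9 m
v = 309.9 m/s
h = rv = 2.79004 × 10^9 × 309.9 = 8.64633 × 10^11 m²/s ≈ 8.646 × 10^11 m²/s

Final answer: h = 8.646 × 10^11 m²/s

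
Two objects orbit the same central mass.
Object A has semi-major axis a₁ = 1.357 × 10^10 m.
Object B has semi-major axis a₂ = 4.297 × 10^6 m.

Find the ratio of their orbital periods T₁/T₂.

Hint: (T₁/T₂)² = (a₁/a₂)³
a₁ = 1.357 × 10^10 m
a₂ = 4.297 × 10^6 m
a₁/a₂ = 3158.02
T₁/T₂ = (a₁/a₂)^(3/2) = (3158.02)^1.5 = 177469

Final answer: T₁/T₂ = 1.775 × 10^5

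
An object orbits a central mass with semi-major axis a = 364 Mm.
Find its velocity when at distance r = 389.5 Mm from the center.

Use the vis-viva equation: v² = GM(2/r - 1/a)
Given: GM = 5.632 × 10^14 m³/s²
a = 364 Mm = 3.64 × 10^8 m
r = 389.5 Mm = 3.895 × 10^8 m
GM = 5.632 × 10^14 m³/s²
2/r − 1/a = 5.13479 × 10^-9 − 2.74725 × 10^-9 = 2.38754 × 10^-9 m⁻¹
v² = GM (2/r − 1/a) = 1.34466 × 10^6 m²/s²
v = 1159.59 m/s ≈ 1.16 km/s

Final answer: 1.16 km/s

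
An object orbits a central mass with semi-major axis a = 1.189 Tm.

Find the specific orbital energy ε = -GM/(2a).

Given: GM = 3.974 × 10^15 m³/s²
a = 1.189 Tm = 1.189 × 10^12 m
GM = 3.974 × 10^15 m³/s²
2a = 2.378 × 10^12 m
ε = −GM/(2a) = -1671.15 J/kg ≈ -1.671 kJ/kg

Final answer: -1.671 kJ/kg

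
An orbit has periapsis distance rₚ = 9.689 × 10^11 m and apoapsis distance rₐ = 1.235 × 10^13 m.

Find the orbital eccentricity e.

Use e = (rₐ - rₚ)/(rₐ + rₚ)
rₚ = 9.689 × 10^11 m
rₐ = 1.235 × 10^13 m
rₐ − rₚ = 1.13811 × 10^13 m
rₐ + rₚ = 1.33189 × 10^13 m
e = (rₐ − rₚ)/(rₐ + rₚ) = 0.854508

Final answer: e = 0.8545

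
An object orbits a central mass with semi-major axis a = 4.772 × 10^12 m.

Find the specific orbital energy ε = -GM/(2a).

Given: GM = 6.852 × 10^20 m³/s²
a = 4.772 × 10^12 m
GM = 6.852 × 10^20 m³/s²
2a = 9.544 × 10^12 m
ε = −GM/(2a) = -7.17938 × 10^7 J/kg ≈ -71.79 MJ/kg

Final answer: -71.79 MJ/kg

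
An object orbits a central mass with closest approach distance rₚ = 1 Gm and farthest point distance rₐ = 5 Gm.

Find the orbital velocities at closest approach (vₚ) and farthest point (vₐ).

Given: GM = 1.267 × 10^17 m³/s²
rₚ = 1 Gm = 1 × 10^9 m
rₐ = 5 Gm = 5 × 10^9 m
GM = 1.267 × 10^17 m³/s²
a = (rₚ + rₐ)/2 = 3 × 10^9 m
Vis-viva: v² = GM (2/r − 1/a)
vₚ² = 1.267 × 10^17 × (2 × 10^-9 − 3.33333 × 10^-10) = 2.11167 × 10^8 m²/s²
vₚ = 14531.6 m/s ≈ 14.53 km/s
vₐ² = 1.267 × 10^17 × (4 × 10^-10 − 3.33333 × 10^-10) = 8.44667 × 10^6 m²/s²
vₐ = 2906.31 m/s ≈ 2.906 km/s

Final answer: vₚ = 14.53 km/s, vₐ = 2.906 km/s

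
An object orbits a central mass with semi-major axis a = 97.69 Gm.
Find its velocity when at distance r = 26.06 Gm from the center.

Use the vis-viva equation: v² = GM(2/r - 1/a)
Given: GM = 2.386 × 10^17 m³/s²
a = 97.69 Gm = 9.769 × 10^10 m
r = 26.06 Gm = 2.606 × 10^10 m
GM = 2.386 × 10^17 m³/s²
2/r − 1/a = 7.6746 × 10^-11 − 1.02365 × 10^-11 = 6.65095 × 10^-11 m⁻¹
v² = GM (2/r − 1/a) = 1.58692 × 10^7 m²/s²
v = 3983.61 m/s ≈ 3.984 km/s

Final answer: 3.984 km/s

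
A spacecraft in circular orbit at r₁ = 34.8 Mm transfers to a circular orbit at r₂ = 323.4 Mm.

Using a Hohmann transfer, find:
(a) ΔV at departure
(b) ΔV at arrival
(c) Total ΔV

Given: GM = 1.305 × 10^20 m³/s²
r₁ = 34.8 Mm = 3.48 × 10^7 m
r₂ = 323.4 Mm = 3.234 × 10^8 m
GM = 1.305 × 10^20 m³/s²
Transfer ellipse: a_t = (r₁ + r₂)/2 = 1.791 × 10^8 m
Circular speed at r₁: v₁ = √(GM/r₁) = 1.93649 × 10^6 m/s
Transfer speed at r₁ (periapsis): v₁ₜ = √(GM(2/r₁ − 1/a_t)) = 2.60218 × 10^6 m/s
(a) ΔV₁ = v₁ₜ − v₁ = 665691 m/s ≈ 665.7 km/s
Circular speed at r₂: v₂ = √(GM/r₂) = 635236 m/s
Transfer speed at r₂ (apoapsis): v₂ₜ = √(GM(2/r₂ − 1/a_t)) = 280012 m/s
(b) ΔV₂ = v₂ − v₂ₜ = 355224 m/s ≈ 355.2 km/s
(c) ΔV_total = ΔV₁ + ΔV₂ = 1.02092 × 10^6 m/s ≈ 1021 km/s

Final answer:
(a) ΔV₁ = 665.7 km/s
(b) ΔV₂ = 355.2 km/s
(c) ΔV_total = 1021 km/s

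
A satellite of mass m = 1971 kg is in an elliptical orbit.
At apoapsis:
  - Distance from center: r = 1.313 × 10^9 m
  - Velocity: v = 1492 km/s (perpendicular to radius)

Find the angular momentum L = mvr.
r = 1.313 × 10^9 m
v = 1492 km/s = 1.492 × 10^6 m/s
vr = 1.492 × 10^6 × 1.313 × 10^9 = 1.959 × 10^15 m²/s
L = m × vr = 1971 × 1.959 × 10^15 = 3.86118 × 10^18 kg·m²/s ≈ 3.861 × 10^18 kg·m²/s

Final answer: L = 3.861 × 10^18 kg·m²/s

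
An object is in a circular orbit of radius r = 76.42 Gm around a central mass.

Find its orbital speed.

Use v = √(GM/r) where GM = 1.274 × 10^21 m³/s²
r = 76.42 Gm = 7.642 × 10^10 m
GM = 1.274 × 10^21 m³/s²
GM/r = (1.274 × 10^21) / (7.642 × 10^10) = 1.6671 × 10^10 m²/s²
v = √(GM/r) = 129116 m/s ≈ 129.1 km/s

Final answer: 129.1 km/s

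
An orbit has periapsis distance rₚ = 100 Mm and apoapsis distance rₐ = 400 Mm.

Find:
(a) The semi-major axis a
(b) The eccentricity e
rₚ = 100 Mm = 1 × 10^8 m
rₐ = 400 Mm = 4 × 10^8 m
(a) a = (rₚ + rₐ)/2 = 2.5 × 10^8 m ≈ 250 Mm
(b) e = (rₐ − rₚ)/(rₐ + rₚ) = (3 × 10^8) / (5 × 10^8) = 0.6

Final answer:
(a) a = 250 Mm
(b) e = 0.6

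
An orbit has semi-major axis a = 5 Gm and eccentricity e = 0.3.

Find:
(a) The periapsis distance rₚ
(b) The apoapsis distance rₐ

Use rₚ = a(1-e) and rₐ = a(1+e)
a = 5 Gm = 5 × 10^9 m
e = 0.3:  1 − e = 0.7,  1 + e = 1.3
(a) rₚ = a(1 − e) = 5 × 10^9 m × 0.7 = 3.5 × 10^9 m ≈ 3.5 Gm
(b) rₐ = a(1 + e) = 5 × 10^9 m × 1.3 = 6.5 × 10^9 m ≈ 6.5 Gm

Final answer:
(a) rₚ = 3.5 Gm
(b) rₐ = 6.5 Gm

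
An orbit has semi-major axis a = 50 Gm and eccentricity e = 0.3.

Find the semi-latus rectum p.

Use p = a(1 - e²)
a = 50 Gm = 5 × 10^10 m
e = 0.3,  e² = 0.09,  1 − e² = 0.91
p = a(1 − e²) = 5 × 10^10 m × 0.91 = 4.55 × 10^10 m ≈ 45.5 Gm

Final answer: p = 45.5 Gm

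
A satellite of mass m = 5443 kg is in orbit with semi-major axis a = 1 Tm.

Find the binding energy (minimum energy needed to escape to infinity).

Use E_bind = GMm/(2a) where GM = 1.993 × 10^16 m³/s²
a = 1 Tm = 1 × 10^12 m
GM = 1.993 × 10^16 m³/s²
m = 5443 kg
GMm = 1.993 × 10^16 × 5443 = 1.08479 × 10^20 m³·kg/s²
2a = 2 × 10^12 m
E_bind = GMm/(2a) = 5.42395 × 10^7 J ≈ 54.24 MJ

Final answer: 54.24 MJ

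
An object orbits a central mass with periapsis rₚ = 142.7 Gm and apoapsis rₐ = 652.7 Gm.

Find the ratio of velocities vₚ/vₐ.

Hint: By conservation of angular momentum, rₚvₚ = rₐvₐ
rₚ = 142.7 Gm = 1.427 × 10^11 m
rₐ = 652.7 Gm = 6.527 × 10^11 m
rₚvₚ = rₐvₐ  ⇒  vₚ/vₐ = rₐ/rₚ
vₚ/vₐ = (6.527 × 10^11) / (1.427 × 10^11) = 4.57393

Final answer: vₚ/vₐ = 4.574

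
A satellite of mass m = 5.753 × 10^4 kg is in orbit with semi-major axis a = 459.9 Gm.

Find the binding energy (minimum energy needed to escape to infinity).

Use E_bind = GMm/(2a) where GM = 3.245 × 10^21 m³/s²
a = 459.9 Gm = 4.599 × 10^11 m
GM = 3.245 × 10^21 m³/s²
m = 5.753 × 10^4 kg
GMm = 3.245 × 10^21 × 57530 = 1.86685 × 10^26 m³·kg/s²
2a = 9.198 × 10^11 m
E_bind = GMm/(2a) = 2.02962 × 10^14 J ≈ 203 TJ

Final answer: 203 TJ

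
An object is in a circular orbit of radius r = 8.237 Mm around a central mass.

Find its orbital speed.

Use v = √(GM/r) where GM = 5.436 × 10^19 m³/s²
r = 8.237 Mm = 8.237 × 10^6 m
GM = 5.436 × 10^19 m³/s²
GM/r = (5.436 × 10^19) / (8.237 × 10^6) = 6.59949 × 10^12 m²/s²
v = √(GM/r) = 2.56895 × 10^6 m/s ≈ 2569 km/s

Final answer: 2569 km/s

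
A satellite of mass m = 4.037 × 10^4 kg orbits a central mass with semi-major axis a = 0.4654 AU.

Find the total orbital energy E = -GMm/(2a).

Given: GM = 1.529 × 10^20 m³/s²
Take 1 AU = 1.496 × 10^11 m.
a = 0.4654 AU = 6.96238 × 10^10 m
GM = 1.529 × 10^20 m³/s²
2a = 1.39248 × 10^11 m
GMm = 1.529 × 10^20 × 40370 = 6.17257 × 10^24 m³·kg/s²
E = −GMm/(2a) = -4.4328 × 10^13 J ≈ -44.33 TJ

Final answer: -44.33 TJ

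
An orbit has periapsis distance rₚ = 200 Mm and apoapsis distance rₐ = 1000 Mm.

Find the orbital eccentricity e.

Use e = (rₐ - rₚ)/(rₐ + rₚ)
rₚ = 200 Mm = 2 × 10^8 m
rₐ = 1000 Mm = 1 × 10^9 m
rₐ − rₚ = 8 × 10^8 m
rₐ + rₚ = 1.2 × 10^9 m
e = (rₐ − rₚ)/(rₐ + rₚ) = 0.666667

Final answer: e = 0.6667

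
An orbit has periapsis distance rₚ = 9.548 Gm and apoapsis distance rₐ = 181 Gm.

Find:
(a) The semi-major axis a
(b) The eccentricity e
rₚ = 9.548 Gm = 9.548 × 10^9 m
rₐ = 181 Gm = 1.81 × 10^11 m
(a) a = (rₚ + rₐ)/2 = 9.5274 × 10^10 m ≈ 95.27 Gm
(b) e = (rₐ − rₚ)/(rₐ + rₚ) = (1.71452 × 10^11) / (1.90548 × 10^11) = 0.899784

Final answer:
(a) a = 95.27 Gm
(b) e = 0.8998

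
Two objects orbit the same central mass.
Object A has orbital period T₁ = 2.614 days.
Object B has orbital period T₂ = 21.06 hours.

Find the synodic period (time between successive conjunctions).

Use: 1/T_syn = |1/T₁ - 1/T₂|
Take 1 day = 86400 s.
T₁ = 2.614 days = 225850 s
T₂ = 21.06 hours = 75816 s
1/T₁ = 4.42773 × 10^-6 s⁻¹
1/T₂ = 1.31898 × 10^-5 s⁻¹
|1/T₁ − 1/T₂| = 8.7621 × 10^-6 s⁻¹
T_syn = 1 / |1/T₁ − 1/T₂| = 114128 s ≈ 1.321 days

Final answer: T_syn = 1.321 days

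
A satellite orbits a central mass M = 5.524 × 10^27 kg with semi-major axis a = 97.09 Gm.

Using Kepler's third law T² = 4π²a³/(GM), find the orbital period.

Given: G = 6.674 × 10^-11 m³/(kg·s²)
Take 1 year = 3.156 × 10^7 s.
M = 5.524 × 10^27 kg
GM = G × M = 6.674 × 10^-11 × 5.524 × 10^27 = 3.68672 × 10^17 m³/s²
a = 97.09 Gm = 9.709 × 10^10 m
a³ = 9.15216 × 10^32 m³
T = 2π √(a³/GM) = 2π √((9.15216 × 10^32) / (3.68672 × 10^17)) = 2π × 4.98244 × 10^7 s
T = 3.13056 × 10^8 s ≈ 9.919 years

Final answer: 9.919 years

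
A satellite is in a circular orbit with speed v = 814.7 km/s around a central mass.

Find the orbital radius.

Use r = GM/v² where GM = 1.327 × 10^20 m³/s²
v = 814.7 km/s = 814700 m/s
GM = 1.327 × 10^20 m³/s²
v² = 6.63736 × 10^11 m²/s²
r = GM/v² = (1.327 × 10^20) / (6.63736 × 10^11) = 1.99929 × 10^8 m ≈ 199.9 Mm

Final answer: 199.9 Mm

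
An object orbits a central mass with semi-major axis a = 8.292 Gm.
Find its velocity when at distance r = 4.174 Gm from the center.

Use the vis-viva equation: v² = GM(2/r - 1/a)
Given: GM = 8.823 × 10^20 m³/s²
a = 8.292 Gm = 8.292 × 10^9 m
r = 4.174 Gm = 4.174 × 10^9 m
GM = 8.823 × 10^20 m³/s²
2/r − 1/a = 4.79157 × 10^-10 − 1.20598 × 10^-10 = 3.58559 × 10^-10 m⁻¹
v² = GM (2/r − 1/a) = 3.16356 × 10^11 m²/s²
v = 562455 m/s ≈ 562.5 km/s

Final answer: 562.5 km/s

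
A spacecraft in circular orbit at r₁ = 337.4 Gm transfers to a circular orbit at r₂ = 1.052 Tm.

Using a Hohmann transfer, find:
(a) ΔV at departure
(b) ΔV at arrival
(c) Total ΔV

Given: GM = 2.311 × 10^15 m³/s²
r₁ = 337.4 Gm = 3.374 × 10^11 m
r₂ = 1.052 Tm = 1.052 × 10^12 m
GM = 2.311 × 10^15 m³/s²
Transfer ellipse: a_t = (r₁ + r₂)/2 = 6.947 × 10^11 m
Circular speed at r₁: v₁ = √(GM/r₁) = 82.7613 m/s
Transfer speed at r₁ (periapsis): v₁ₜ = √(GM(2/r₁ − 1/a_t)) = 101.844 m/s
(a) ΔV₁ = v₁ₜ − v₁ = 19.083 m/s ≈ 19.08 m/s
Circular speed at r₂: v₂ = √(GM/r₂) = 46.8697 m/s
Transfer speed at r₂ (apoapsis): v₂ₜ = √(GM(2/r₂ − 1/a_t)) = 32.6637 m/s
(b) ΔV₂ = v₂ − v₂ₜ = 14.2059 m/s ≈ 14.21 m/s
(c) ΔV_total = ΔV₁ + ΔV₂ = 33.2889 m/s ≈ 33.29 m/s

Final answer:
(a) ΔV₁ = 19.08 m/s
(b) ΔV₂ = 14.21 m/s
(c) ΔV_total = 33.29 m/s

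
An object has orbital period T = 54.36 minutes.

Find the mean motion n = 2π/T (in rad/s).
T = 54.36 minutes = 3261.6 s
n = 2π / 3261.6 s = 0.00192641 rad/s ≈ 0.001926 rad/s

Final answer: n = 0.001926 rad/s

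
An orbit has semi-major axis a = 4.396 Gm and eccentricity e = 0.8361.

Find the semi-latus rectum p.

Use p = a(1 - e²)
a = 4.396 Gm = 4.396 × 10^9 m
e = 0.8361,  e² = 0.699063,  1 − e² = 0.300937
p = a(1 − e²) = 4.396 × 10^9 m × 0.300937 = 1.32292 × 10^9 m ≈ 1.323 Gm

Final answer: p = 1.323 Gm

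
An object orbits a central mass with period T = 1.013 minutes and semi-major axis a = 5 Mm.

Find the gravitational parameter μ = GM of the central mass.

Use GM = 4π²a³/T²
T = 1.013 minutes = 60.78 s
a = 5 Mm = 5 × 10^6 m
a³ = 1.25 × 10^20 m³
T² = 3694.21 s²
GM = 4π² × (1.25 × 10^20) / 3694.21 = 1.33582 × 10^18 m³/s²
GM ≈ 1.336 × 10^18 m³/s²

Final answer: GM = 1.336 × 10^18 m³/s²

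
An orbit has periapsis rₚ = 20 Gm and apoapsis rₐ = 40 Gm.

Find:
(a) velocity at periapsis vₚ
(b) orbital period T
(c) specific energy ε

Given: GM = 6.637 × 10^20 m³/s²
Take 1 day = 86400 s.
rₚ = 20 Gm = 2 × 10^10 m
rₐ = 40 Gm = 4 × 10^10 m
GM = 6.637 × 10^20 m³/s²
a = (rₚ + rₐ)/2 = 3 × 10^10 m
e = (rₐ − rₚ)/(rₐ + rₚ) = (2 × 10^10) / (6 × 10^10) = 0.333333
(a) vₚ² = GM (2/rₚ − 1/a) = 6.637 × 10^20 × (1 × 10^-10 − 3.33333 × 10^-11) = 4.42467 × 10^10 m²/s²;  vₚ = 210349 m/s ≈ 210.3 km/s
(b) a³ = 2.7 × 10^31 m³;  T = 2π √(a³/GM) = 2π × 201695 s = 1.26729 × 10^6 s ≈ 14.67 days
(c) 2a = 6 × 10^10 m;  ε = −GM/(2a) = -1.10617 × 10^10 J/kg ≈ -11.06 GJ/kg

Final answer:
(a) velocity at periapsis vₚ = 210.3 km/s
(b) orbital period T = 14.67 days
(c) specific energy ε = -11.06 GJ/kg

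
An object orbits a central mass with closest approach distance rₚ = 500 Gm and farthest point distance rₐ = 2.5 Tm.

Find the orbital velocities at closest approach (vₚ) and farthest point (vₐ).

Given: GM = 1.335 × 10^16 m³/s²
rₚ = 500 Gm = 5 × 10^11 m
rₐ = 2.5 Tm = 2.5 × 10^12 m
GM = 1.335 × 10^16 m³/s²
a = (rₚ + rₐ)/2 = 1.5 × 10^12 m
Vis-viva: v² = GM (2/r − 1/a)
vₚ² = 1.335 × 10^16 × (4 × 10^-12 − 6.66667 × 10^-13) = 44500 m²/s²
vₚ = 210.95 m/s ≈ 211 m/s
vₐ² = 1.335 × 10^16 × (8 × 10^-13 − 6.66667 × 10^-13) = 1780 m²/s²
vₐ = 42.19 m/s ≈ 42.19 m/s

Final answer: vₚ = 211 m/s, vₐ = 42.19 m/s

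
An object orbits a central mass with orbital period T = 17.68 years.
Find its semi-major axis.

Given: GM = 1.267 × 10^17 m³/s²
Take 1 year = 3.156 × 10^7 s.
T = 17.68 years = 5.57981 × 10^8 s
GM = 1.267 × 10^17 m³/s²
Kepler's third law: a³ = GM T² / (4π²)
T² = 3.11343 × 10^17 s²
a³ = (1.267 × 10^17) × (3.11343 × 10^17) / (4π²) = 9.99207 × 10^32 m³
a = (a³)^(1/3) = 9.99736 × 10^10 m ≈ 99.97 Gm

Final answer: 99.97 Gm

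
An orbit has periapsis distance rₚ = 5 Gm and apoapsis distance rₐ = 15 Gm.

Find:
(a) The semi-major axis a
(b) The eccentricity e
rₚ = 5 Gm = 5 × 10^9 m
rₐ = 15 Gm = 1.5 × 10^10 m
(a) a = (rₚ + rₐ)/2 = 1 × 10^10 m ≈ 10 Gm
(b) e = (rₐ − rₚ)/(rₐ + rₚ) = (1 × 10^10) / (2 × 10^10) = 0.5

Final answer:
(a) a = 10 Gm
(b) e = 0.5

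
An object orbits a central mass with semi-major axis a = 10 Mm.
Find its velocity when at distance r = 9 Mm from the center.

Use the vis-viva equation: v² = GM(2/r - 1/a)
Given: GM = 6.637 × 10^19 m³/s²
a = 10 Mm = 1 × 10^7 m
r = 9 Mm = 9 × 10^6 m
GM = 6.637 × 10^19 m³/s²
2/r − 1/a = 2.22222 × 10^-7 − 1 × 10^-7 = 1.22222 × 10^-7 m⁻¹
v² = GM (2/r − 1/a) = 8.11189 × 10^12 m²/s²
v = 2.84814 × 10^6 m/s ≈ 2848 km/s

Final answer: 2848 km/s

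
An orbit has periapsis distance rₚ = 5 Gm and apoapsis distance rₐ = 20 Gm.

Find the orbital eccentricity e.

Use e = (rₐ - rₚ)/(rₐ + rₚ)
rₚ = 5 Gm = 5 × 10^9 m
rₐ = 20 Gm = 2 × 10^10 m
rₐ − rₚ = 1.5 × 10^10 m
rₐ + rₚ = 2.5 × 10^10 m
e = (rₐ − rₚ)/(rₐ + rₚ) = 0.6

Final answer: e = 0.6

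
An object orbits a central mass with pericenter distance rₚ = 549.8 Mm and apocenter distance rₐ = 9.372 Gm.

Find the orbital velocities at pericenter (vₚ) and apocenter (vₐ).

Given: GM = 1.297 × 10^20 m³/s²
rₚ = 549.8 Mm = 5.498 × 10^8 m
rₐ = 9.372 Gm = 9.372 × 10^9 m
GM = 1.297 × 10^20 m³/s²
a = (rₚ + rₐ)/2 = 4.9609 × 10^9 m
Vis-viva: v² = GM (2/r − 1/a)
vₚ² = 1.297 × 10^20 × (3.63769 × 10^-9 − 2.01576 × 10^-10) = 4.45663 × 10^11 m²/s²
vₚ = 667580 m/s ≈ 667.6 km/s
vₐ² = 1.297 × 10^20 × (2.13402 × 10^-10 − 2.01576 × 10^-10) = 1.53374 × 10^9 m²/s²
vₐ = 39163 m/s ≈ 39.16 km/s

Final answer: vₚ = 667.6 km/s, vₐ = 39.16 km/s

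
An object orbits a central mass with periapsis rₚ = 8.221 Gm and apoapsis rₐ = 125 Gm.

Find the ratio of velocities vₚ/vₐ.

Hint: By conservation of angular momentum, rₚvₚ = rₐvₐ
rₚ = 8.221 Gm = 8.221 × 10^9 m
rₐ = 125 Gm = 1.25 × 10^11 m
rₚvₚ = rₐvₐ  ⇒  vₚ/vₐ = rₐ/rₚ
vₚ/vₐ = (1.25 × 10^11) / (8.221 × 10^9) = 15.205

Final answer: vₚ/vₐ = 15.2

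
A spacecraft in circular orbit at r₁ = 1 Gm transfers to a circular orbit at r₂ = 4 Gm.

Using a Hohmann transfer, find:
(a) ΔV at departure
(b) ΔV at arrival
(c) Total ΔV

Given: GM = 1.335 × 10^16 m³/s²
r₁ = 1 Gm = 1 × 10^9 m
r₂ = 4 Gm = 4 × 10^9 m
GM = 1.335 × 10^16 m³/s²
Transfer ellipse: a_t = (r₁ + r₂)/2 = 2.5 × 10^9 m
Circular speed at r₁: v₁ = √(GM/r₁) = 3653.77 m/s
Transfer speed at r₁ (periapsis): v₁ₜ = √(GM(2/r₁ − 1/a_t)) = 4621.69 m/s
(a) ΔV₁ = v₁ₜ − v₁ = 967.923 m/s ≈ 967.9 m/s
Circular speed at r₂: v₂ = √(GM/r₂) = 1826.88 m/s
Transfer speed at r₂ (apoapsis): v₂ₜ = √(GM(2/r₂ − 1/a_t)) = 1155.42 m/s
(b) ΔV₂ = v₂ − v₂ₜ = 671.461 m/s ≈ 671.5 m/s
(c) ΔV_total = ΔV₁ + ΔV₂ = 1639.38 m/s ≈ 1.639 km/s

Final answer:
(a) ΔV₁ = 967.9 m/s
(b) ΔV₂ = 671.5 m/s
(c) ΔV_total = 1.639 km/s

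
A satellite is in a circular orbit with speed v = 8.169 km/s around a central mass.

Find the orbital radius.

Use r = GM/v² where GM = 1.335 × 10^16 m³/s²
v = 8.169 km/s = 8169 m/s
GM = 1.335 × 10^16 m³/s²
v² = 6.67326 × 10^7 m²/s²
r = GM/v² = (1.335 × 10^16) / (6.67326 × 10^7) = 2.00052 × 10^8 m ≈ 200.1 Mm

Final answer: 200.1 Mm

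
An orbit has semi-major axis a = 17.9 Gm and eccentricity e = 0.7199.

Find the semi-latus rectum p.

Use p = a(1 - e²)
a = 17.9 Gm = 1.79 × 10^10 m
e = 0.7199,  e² = 0.518256,  1 − e² = 0.481744
p = a(1 − e²) = 1.79 × 10^10 m × 0.481744 = 8.62322 × 10^9 m ≈ 8.623 Gm

Final answer: p = 8.623 Gm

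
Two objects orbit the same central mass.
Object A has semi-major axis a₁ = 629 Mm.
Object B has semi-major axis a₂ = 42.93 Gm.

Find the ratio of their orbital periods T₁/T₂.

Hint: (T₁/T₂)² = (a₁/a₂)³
a₁ = 629 Mm = 6.29 × 10^8 m
a₂ = 42.93 Gm = 4.293 × 10^10 m
a₁/a₂ = 0.0146518
T₁/T₂ = (a₁/a₂)^(3/2) = (0.0146518)^1.5 = 0.00177351

Final answer: T₁/T₂ = 0.001774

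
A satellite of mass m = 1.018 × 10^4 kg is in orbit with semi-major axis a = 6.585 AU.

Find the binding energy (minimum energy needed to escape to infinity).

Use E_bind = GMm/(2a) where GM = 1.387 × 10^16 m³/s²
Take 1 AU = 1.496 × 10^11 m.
a = 6.585 AU = 9.85116 × 10^11 m
GM = 1.387 × 10^16 m³/s²
m = 1.018 × 10^4 kg
GMm = 1.387 × 10^16 × 10180 = 1.41197 × 10^20 m³·kg/s²
2a = 1.97023 × 10^12 m
E_bind = GMm/(2a) = 7.1665 × 10^7 J ≈ 71.66 MJ

Final answer: 71.66 MJ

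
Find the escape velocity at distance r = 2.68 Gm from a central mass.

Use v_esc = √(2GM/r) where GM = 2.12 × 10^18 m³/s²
r = 2.68 Gm = 2.68 × 10^9 m
GM = 2.12 × 10^18 m³/s²
2GM/r = 2 × (2.12 × 10^18) / (2.68 × 10^9) = 1.58209 × 10^9 m²/s²
v_esc = √(2GM/r) = 39775.5 m/s ≈ 39.78 km/s

Final answer: 39.78 km/s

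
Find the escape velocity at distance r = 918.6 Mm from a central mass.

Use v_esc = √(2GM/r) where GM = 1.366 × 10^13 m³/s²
r = 918.6 Mm = 9.186 × 10^8 m
GM = 1.366 × 10^13 m³/s²
2GM/r = 2 × (1.366 × 10^13) / (9.186 × 10^8) = 29740.9 m²/s²
v_esc = √(2GM/r) = 172.456 m/s ≈ 172.5 m/s

Final answer: 172.5 m/s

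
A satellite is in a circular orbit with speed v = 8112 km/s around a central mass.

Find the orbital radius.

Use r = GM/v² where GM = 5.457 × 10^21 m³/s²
v = 8112 km/s = 8.112 × 10^6 m/s
GM = 5.457 × 10^21 m³/s²
v² = 6.58045 × 10^13 m²/s²
r = GM/v² = (5.457 × 10^21) / (6.58045 × 10^13) = 8.29274 × 10^7 m ≈ 8.293 × 10^7 m

Final answer: 8.293 × 10^7 m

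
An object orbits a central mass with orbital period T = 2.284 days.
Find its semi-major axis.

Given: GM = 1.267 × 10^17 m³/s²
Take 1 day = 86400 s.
T = 2.284 days = 197338 s
GM = 1.267 × 10^17 m³/s²
Kepler's third law: a³ = GM T² / (4π²)
T² = 3.89421 × 10^10 s²
a³ = (1.267 × 10^17) × (3.89421 × 10^10) / (4π²) = 1.24979 × 10^26 m³
a = (a³)^(1/3) = 4.99972 × 10^8 m ≈ 500 Mm

Final answer: 500 Mm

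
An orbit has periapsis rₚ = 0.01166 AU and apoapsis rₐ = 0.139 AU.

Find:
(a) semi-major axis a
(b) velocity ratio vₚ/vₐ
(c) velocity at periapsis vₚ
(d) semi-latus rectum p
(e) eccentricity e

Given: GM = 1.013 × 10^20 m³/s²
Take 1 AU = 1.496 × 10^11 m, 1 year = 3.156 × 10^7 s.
rₚ = 0.01166 AU = 1.74434 × 10^9 m
rₐ = 0.139 AU = 2.07944 × 10^10 m
GM = 1.013 × 10^20 m³/s²
a = (rₚ + rₐ)/2 = 1.12694 × 10^10 m
e = (rₐ − rₚ)/(rₐ + rₚ) = (1.90501 × 10^10) / (2.25387 × 10^10) = 0.845214
(a) a = 1.12694 × 10^10 m ≈ 0.07533 AU
(b) vₚ/vₐ = rₐ/rₚ (angular momentum) = (2.07944 × 10^10) / (1.74434 × 10^9) = 11.9211 ≈ 11.92
(c) vₚ² = GM (2/rₚ − 1/a) = 1.013 × 10^20 × (1.14657 × 10^-9 − 8.87361 × 10^-11) = 1.07158 × 10^11 m²/s²;  vₚ = 327351 m/s ≈ 69.06 AU/year
(d) 1 − e² = 0.285613;  p = a(1 − e²) = 1.12694 × 10^10 × 0.285613 = 3.21867 × 10^9 m ≈ 0.02152 AU
(e) e = 0.845214 ≈ 0.8452

Final answer:
(a) semi-major axis a = 0.07533 AU
(b) velocity ratio vₚ/vₐ = 11.92
(c) velocity at periapsis vₚ = 69.06 AU/year
(d) semi-latus rectum p = 0.02152 AU
(e) eccentricity e = 0.8452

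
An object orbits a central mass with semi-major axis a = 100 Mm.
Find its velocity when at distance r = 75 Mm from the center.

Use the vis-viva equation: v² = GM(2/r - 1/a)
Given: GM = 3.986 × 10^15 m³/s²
a = 100 Mm = 1 × 10^8 m
r = 75 Mm = 7.5 × 10^7 m
GM = 3.986 × 10^15 m³/s²
2/r − 1/a = 2.66667 × 10^-8 − 1 × 10^-8 = 1.66667 × 10^-8 m⁻¹
v² = GM (2/r − 1/a) = 6.64333 × 10^7 m²/s²
v = 8150.66 m/s ≈ 8.151 km/s

Final answer: 8.151 km/s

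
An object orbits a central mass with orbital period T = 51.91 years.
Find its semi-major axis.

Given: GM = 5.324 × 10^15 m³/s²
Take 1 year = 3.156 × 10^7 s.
T = 51.91 years = 1.63828 × 10^9 s
GM = 5.324 × 10^15 m³/s²
Kepler's third law: a³ = GM T² / (4π²)
T² = 2.68396 × 10^18 s²
a³ = (5.324 × 10^15) × (2.68396 × 10^18) / (4π²) = 3.61955 × 10^32 m³
a = (a³)^(1/3) = 7.12664 × 10^10 m ≈ 71.27 Gm

Final answer: 71.27 Gm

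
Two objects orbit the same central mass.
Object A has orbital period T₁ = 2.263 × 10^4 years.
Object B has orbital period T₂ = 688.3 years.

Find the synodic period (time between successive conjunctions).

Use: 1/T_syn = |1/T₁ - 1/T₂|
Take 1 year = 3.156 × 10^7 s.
T₁ = 2.263 × 10^4 years = 7.14203 × 10^11 s
T₂ = 688.3 years = 2.17227 × 10^10 s
1/T₁ = 1.40016 × 10^-12 s⁻¹
1/T₂ = 4.60347 × 10^-11 s⁻¹
|1/T₁ − 1/T₂| = 4.46345 × 10^-11 s⁻¹
T_syn = 1 / |1/T₁ − 1/T₂| = 2.24042 × 10^10 s ≈ 709.9 years

Final answer: T_syn = 709.9 years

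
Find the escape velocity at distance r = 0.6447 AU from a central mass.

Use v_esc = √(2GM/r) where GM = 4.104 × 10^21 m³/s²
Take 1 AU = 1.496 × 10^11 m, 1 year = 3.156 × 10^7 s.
r = 0.6447 AU = 9.64471 × 10^10 m
GM = 4.104 × 10^21 m³/s²
2GM/r = 2 × (4.104 × 10^21) / (9.64471 × 10^10) = 8.51036 × 10^10 m²/s²
v_esc = √(2GM/r) = 291725 m/s ≈ 61.54 AU/year

Final answer: 61.54 AU/year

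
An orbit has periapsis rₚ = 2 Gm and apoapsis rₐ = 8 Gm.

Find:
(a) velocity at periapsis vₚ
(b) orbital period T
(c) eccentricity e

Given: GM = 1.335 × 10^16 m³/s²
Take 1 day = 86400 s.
rₚ = 2 Gm = 2 × 10^9 m
rₐ = 8 Gm = 8 × 10^9 m
GM = 1.335 × 10^16 m³/s²
a = (rₚ + rₐ)/2 = 5 × 10^9 m
e = (rₐ − rₚ)/(rₐ + rₚ) = (6 × 10^9) / (1 × 10^10) = 0.6
(a) vₚ² = GM (2/rₚ − 1/a) = 1.335 × 10^16 × (1 × 10^-9 − 2 × 10^-10) = 1.068 × 10^7 m²/s²;  vₚ = 3268.03 m/s ≈ 3.268 km/s
(b) a³ = 1.25 × 10^29 m³;  T = 2π √(a³/GM) = 2π × 3.05995 × 10^6 s = 1.92262 × 10^7 s ≈ 222.5 days
(c) e = 0.6 ≈ 0.6

Final answer:
(a) velocity at periapsis vₚ = 3.268 km/s
(b) orbital period T = 222.5 days
(c) eccentricity e = 0.6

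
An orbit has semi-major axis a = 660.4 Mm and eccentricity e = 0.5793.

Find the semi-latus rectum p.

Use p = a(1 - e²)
a = 660.4 Mm = 6.604 × 10^8 m
e = 0.5793,  e² = 0.335588,  1 − e² = 0.664412
p = a(1 − e²) = 6.604 × 10^8 m × 0.664412 = 4.38777 × 10^8 m ≈ 438.8 Mm

Final answer: p = 438.8 Mm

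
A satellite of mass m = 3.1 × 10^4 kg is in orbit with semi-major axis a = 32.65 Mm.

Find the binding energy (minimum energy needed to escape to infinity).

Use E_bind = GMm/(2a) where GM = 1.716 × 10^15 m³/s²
a = 32.65 Mm = 3.265 × 10^7 m
GM = 1.716 × 10^15 m³/s²
m = 3.1 × 10^4 kg
GMm = 1.716 × 10^15 × 31000 = 5.3196 × 10^19 m³·kg/s²
2a = 6.53 × 10^7 m
E_bind = GMm/(2a) = 8.1464 × 10^11 J ≈ 814.6 GJ

Final answer: 814.6 GJ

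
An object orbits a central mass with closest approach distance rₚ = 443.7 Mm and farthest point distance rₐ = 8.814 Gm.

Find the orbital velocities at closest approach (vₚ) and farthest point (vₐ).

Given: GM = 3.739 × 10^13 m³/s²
rₚ = 443.7 Mm = 4.437 × 10^8 m
rₐ = 8.814 Gm = 8.814 × 10^9 m
GM = 3.739 × 10^13 m³/s²
a = (rₚ + rₐ)/2 = 4.62885 × 10^9 m
Vis-viva: v² = GM (2/r − 1/a)
vₚ² = 3.739 × 10^13 × (4.50755 × 10^-9 − 2.16036 × 10^-10) = 160460 m²/s²
vₚ = 400.574 m/s ≈ 400.6 m/s
vₐ² = 3.739 × 10^13 × (2.26912 × 10^-10 − 2.16036 × 10^-10) = 406.629 m²/s²
vₐ = 20.1651 m/s ≈ 20.17 m/s

Final answer: vₚ = 400.6 m/s, vₐ = 20.17 m/s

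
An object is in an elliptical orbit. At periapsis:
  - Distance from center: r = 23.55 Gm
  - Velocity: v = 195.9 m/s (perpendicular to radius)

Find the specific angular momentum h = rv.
r = 23.55 Gm = 2.355 × 10^10 m
v = 195.9 m/s
h = rv = 2.355 × 10^10 × 195.9 = 4.61344 × 10^12 m²/s ≈ 4.613 × 10^12 m²/s

Final answer: h = 4.613 × 10^12 m²/s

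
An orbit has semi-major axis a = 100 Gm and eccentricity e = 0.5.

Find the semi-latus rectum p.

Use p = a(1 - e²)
a = 100 Gm = 1 × 10^11 m
e = 0.5,  e² = 0.25,  1 − e² = 0.75
p = a(1 − e²) = 1 × 10^11 m × 0.75 = 7.5 × 10^10 m ≈ 75 Gm

Final answer: p = 75 Gm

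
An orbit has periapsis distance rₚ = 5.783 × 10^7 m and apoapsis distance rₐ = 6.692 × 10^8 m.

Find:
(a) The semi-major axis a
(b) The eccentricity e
rₚ = 5.783 × 10^7 m
rₐ = 6.692 × 10^8 m
(a) a = (rₚ + rₐ)/2 = 3.63515 × 10^8 m ≈ 3.635 × 10^8 m
(b) e = (rₐ − rₚ)/(rₐ + rₚ) = (6.1137 × 10^8) / (7.2703 × 10^8) = 0.840914

Final answer:
(a) a = 3.635 × 10^8 m
(b) e = 0.8409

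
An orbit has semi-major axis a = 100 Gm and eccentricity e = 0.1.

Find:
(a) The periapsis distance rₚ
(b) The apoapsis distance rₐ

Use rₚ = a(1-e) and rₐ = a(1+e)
a = 100 Gm = 1 × 10^11 m
e = 0.1:  1 − e = 0.9,  1 + e = 1.1
(a) rₚ = a(1 − e) = 1 × 10^11 m × 0.9 = 9 × 10^10 m ≈ 90 Gm
(b) rₐ = a(1 + e) = 1 × 10^11 m × 1.1 = 1.1 × 10^11 m ≈ 110 Gm

Final answer:
(a) rₚ = 90 Gm
(b) rₐ = 110 Gm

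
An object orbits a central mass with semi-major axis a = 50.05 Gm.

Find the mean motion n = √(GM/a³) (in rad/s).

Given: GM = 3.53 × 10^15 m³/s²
a = 50.05 Gm = 5.005 × 10^10 m
GM = 3.53 × 10^15 m³/s²
a³ = 1.25375 × 10^32 m³
GM/a³ = (3.53 × 10^15) / (1.25375 × 10^32) = 2.81554 × 10^-17 s⁻²
n = √(GM/a³) = 5.30617 × 10^-9 rad/s ≈ 5.306 × 10^-9 rad/s

Final answer: n = 5.306 × 10^-9 rad/s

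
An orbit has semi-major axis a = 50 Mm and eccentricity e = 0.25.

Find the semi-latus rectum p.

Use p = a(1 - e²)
a = 50 Mm = 5 × 10^7 m
e = 0.25,  e² = 0.0625,  1 − e² = 0.9375
p = a(1 − e²) = 5 × 10^7 m × 0.9375 = 4.6875 × 10^7 m ≈ 46.88 Mm

Final answer: p = 46.88 Mm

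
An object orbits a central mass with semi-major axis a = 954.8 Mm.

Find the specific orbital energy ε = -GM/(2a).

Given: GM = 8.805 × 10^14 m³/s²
a = 954.8 Mm = 9.548 × 10^8 m
GM = 8.805 × 10^14 m³/s²
2a = 1.9096 × 10^9 m
ε = −GM/(2a) = -461091 J/kg ≈ -461.1 kJ/kg

Final answer: -461.1 kJ/kg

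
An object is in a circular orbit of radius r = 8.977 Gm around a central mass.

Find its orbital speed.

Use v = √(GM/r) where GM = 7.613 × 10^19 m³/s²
r = 8.977 Gm = 8.977 × 10^9 m
GM = 7.613 × 10^19 m³/s²
GM/r = (7.613 × 10^19) / (8.977 × 10^9) = 8.48056 × 10^9 m²/s²
v = √(GM/r) = 92090 m/s ≈ 92.09 km/s

Final answer: 92.09 km/s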